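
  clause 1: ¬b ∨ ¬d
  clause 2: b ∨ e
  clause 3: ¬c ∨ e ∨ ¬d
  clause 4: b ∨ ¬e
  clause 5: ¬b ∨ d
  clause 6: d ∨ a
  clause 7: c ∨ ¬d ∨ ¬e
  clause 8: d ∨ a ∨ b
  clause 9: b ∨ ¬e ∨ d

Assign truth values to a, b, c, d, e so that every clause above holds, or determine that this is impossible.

UNSATISFIABLE

Case b = False:
The clause (e) is unit, so e = True.
Now (¬e) is unsatisfied and unit — conflict.
So b must be the other value — set b = True.
The clause (¬d) is unit, so d = False.
Now (d) is unsatisfied and unit — conflict.
Either choice for b ends in contradiction.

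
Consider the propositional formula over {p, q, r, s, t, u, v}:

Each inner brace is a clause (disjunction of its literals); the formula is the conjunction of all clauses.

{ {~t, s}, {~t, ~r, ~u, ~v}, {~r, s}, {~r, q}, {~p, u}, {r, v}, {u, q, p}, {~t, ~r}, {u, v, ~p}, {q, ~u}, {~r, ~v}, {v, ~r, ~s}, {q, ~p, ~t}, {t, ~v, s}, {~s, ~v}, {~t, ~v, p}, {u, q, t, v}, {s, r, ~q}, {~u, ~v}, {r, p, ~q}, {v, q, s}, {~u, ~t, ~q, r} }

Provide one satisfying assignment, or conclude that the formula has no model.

UNSATISFIABLE

Branch on t: set t = 0.
Branch on r: set r = 0.
(v) alone gives v = 1.
(s) alone gives s = 1.
That conflicts with the unit clause (~s).
Undo r and try r = 1.
(s) alone gives s = 1.
(q) alone gives q = 1.
(~v) alone gives v = 0.
That conflicts with the unit clause (v).
Both values of r lead to a conflict.
Undo t and try t = 1.
(s) alone gives s = 1.
(~r) alone gives r = 0.
(v) alone gives v = 1.
That conflicts with the unit clause (~v).
Both values of t lead to a conflict.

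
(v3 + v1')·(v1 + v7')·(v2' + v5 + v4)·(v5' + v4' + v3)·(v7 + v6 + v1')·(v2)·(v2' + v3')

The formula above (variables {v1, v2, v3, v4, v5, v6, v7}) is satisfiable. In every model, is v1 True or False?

Suppose v1 = 1.
Unit clause (v3) forces v3 = 1.
Unit clause (v2) forces v2 = 1.
Now (v2') is unsatisfied and unit — conflict.
So every satisfying assignment has v1 = False.

False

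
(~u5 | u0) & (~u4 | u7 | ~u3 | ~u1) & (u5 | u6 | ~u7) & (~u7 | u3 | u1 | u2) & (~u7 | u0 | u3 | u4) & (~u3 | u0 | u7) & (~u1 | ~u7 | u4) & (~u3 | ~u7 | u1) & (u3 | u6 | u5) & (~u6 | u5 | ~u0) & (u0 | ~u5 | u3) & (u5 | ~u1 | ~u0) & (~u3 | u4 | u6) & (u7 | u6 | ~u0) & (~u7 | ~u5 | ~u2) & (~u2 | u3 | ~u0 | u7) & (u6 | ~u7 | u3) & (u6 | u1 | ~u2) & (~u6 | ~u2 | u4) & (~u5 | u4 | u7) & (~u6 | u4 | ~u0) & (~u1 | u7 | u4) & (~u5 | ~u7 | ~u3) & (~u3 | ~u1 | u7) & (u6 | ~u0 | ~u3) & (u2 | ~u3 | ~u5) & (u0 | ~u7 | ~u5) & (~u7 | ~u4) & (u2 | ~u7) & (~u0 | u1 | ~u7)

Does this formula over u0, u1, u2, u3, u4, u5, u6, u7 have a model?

Try u5 = 0.
Try u6 = 1.
From the singleton clause (~u0), u0 = 0.
Try u3 = 0.
Try u7 = 0.
Try u2 = 1.
From the singleton clause (u4), u4 = 1.
No clause remains; u1 is free.
A satisfying assignment: u0: 0,  u1: 1,  u2: 1,  u3: 0,  u4: 1,  u5: 0,  u6: 1,  u7: 0.

Yes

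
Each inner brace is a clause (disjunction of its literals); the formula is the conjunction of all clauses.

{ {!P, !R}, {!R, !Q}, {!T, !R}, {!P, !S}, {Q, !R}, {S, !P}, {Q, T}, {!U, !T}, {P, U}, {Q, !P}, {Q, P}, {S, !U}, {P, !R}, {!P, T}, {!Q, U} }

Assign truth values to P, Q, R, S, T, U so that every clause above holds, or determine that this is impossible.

Try P = false.
The clause (U) is unit, so U = true.
The clause (!T) is unit, so T = false.
The clause (Q) is unit, so Q = true.
The clause (!R) is unit, so R = false.
The clause (S) is unit, so S = true.
This assignment satisfies each clause.

P ↦ false,  Q ↦ true,  R ↦ false,  S ↦ true,  T ↦ false,  U ↦ true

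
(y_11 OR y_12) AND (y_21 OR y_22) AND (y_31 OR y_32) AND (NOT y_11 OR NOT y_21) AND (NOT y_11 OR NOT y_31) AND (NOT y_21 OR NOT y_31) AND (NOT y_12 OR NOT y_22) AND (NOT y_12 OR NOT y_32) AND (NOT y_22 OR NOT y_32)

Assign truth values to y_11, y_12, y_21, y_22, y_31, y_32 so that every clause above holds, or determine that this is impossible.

Branch on y_11: set y_11 = true.
Unit clause (NOT y_21) forces y_21 = false.
Unit clause (y_22) forces y_22 = true.
Unit clause (NOT y_31) forces y_31 = false.
Unit clause (y_32) forces y_32 = true.
Now (NOT y_32) is unsatisfied and unit — conflict.
So y_11 must be the other value — set y_11 = false.
Unit clause (y_12) forces y_12 = true.
Unit clause (NOT y_22) forces y_22 = false.
Unit clause (y_21) forces y_21 = true.
Unit clause (NOT y_31) forces y_31 = false.
Unit clause (y_32) forces y_32 = true.
Now (NOT y_32) is unsatisfied and unit — conflict.
Both values of y_11 lead to a conflict.

UNSATISFIABLE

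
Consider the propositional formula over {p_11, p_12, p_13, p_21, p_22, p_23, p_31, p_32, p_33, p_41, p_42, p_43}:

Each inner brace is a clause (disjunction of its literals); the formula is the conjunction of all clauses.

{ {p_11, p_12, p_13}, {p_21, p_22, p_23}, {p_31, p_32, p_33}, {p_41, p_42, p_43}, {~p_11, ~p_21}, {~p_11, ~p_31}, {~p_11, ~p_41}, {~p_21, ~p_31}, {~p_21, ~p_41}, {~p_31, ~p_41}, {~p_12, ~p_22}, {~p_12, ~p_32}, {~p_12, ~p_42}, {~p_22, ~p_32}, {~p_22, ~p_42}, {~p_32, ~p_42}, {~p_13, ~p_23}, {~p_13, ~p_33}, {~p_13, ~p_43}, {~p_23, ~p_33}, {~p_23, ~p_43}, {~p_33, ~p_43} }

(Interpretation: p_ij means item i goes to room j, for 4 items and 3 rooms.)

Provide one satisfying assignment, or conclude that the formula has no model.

UNSATISFIABLE

Suppose p_11 = 0.
Suppose p_12 = 1.
Unit clause (~p_22) forces p_22 = 0.
Unit clause (~p_32) forces p_32 = 0.
Unit clause (~p_42) forces p_42 = 0.
Suppose p_21 = 1.
Unit clause (~p_31) forces p_31 = 0.
Unit clause (p_33) forces p_33 = 1.
Unit clause (~p_41) forces p_41 = 0.
Unit clause (p_43) forces p_43 = 1.
But (~p_43) is also a unit clause — contradiction.
That branch fails; take p_21 = 0 instead.
Unit clause (p_23) forces p_23 = 1.
Unit clause (~p_13) forces p_13 = 0.
Unit clause (~p_33) forces p_33 = 0.
Unit clause (p_31) forces p_31 = 1.
Unit clause (~p_41) forces p_41 = 0.
Unit clause (p_43) forces p_43 = 1.
But (~p_43) is also a unit clause — contradiction.
Neither p_21 = 1 nor p_21 = 0 works.
That branch fails; take p_12 = 0 instead.
Unit clause (p_13) forces p_13 = 1.
Unit clause (~p_23) forces p_23 = 0.
Unit clause (~p_33) forces p_33 = 0.
Unit clause (~p_43) forces p_43 = 0.
Suppose p_21 = 1.
Unit clause (~p_31) forces p_31 = 0.
Unit clause (p_32) forces p_32 = 1.
Unit clause (~p_41) forces p_41 = 0.
Unit clause (p_42) forces p_42 = 1.
But (~p_42) is also a unit clause — contradiction.
That branch fails; take p_21 = 0 instead.
Unit clause (p_22) forces p_22 = 1.
Unit clause (~p_32) forces p_32 = 0.
Unit clause (p_31) forces p_31 = 1.
Unit clause (~p_41) forces p_41 = 0.
Unit clause (p_42) forces p_42 = 1.
But (~p_42) is also a unit clause — contradiction.
Neither p_21 = 1 nor p_21 = 0 works.
Neither p_12 = 1 nor p_12 = 0 works.
That branch fails; take p_11 = 1 instead.
Unit clause (~p_21) forces p_21 = 0.
Unit clause (~p_31) forces p_31 = 0.
Unit clause (~p_41) forces p_41 = 0.
Suppose p_22 = 1.
Unit clause (~p_12) forces p_12 = 0.
Unit clause (~p_32) forces p_32 = 0.
Unit clause (p_33) forces p_33 = 1.
Unit clause (~p_42) forces p_42 = 0.
Unit clause (p_43) forces p_43 = 1.
But (~p_43) is also a unit clause — contradiction.
That branch fails; take p_22 = 0 instead.
Unit clause (p_23) forces p_23 = 1.
Unit clause (~p_13) forces p_13 = 0.
Unit clause (~p_33) forces p_33 = 0.
Unit clause (p_32) forces p_32 = 1.
Unit clause (~p_12) forces p_12 = 0.
Unit clause (~p_42) forces p_42 = 0.
Unit clause (p_43) forces p_43 = 1.
But (~p_43) is also a unit clause — contradiction.
Neither p_22 = 1 nor p_22 = 0 works.
Neither p_11 = 1 nor p_11 = 0 works.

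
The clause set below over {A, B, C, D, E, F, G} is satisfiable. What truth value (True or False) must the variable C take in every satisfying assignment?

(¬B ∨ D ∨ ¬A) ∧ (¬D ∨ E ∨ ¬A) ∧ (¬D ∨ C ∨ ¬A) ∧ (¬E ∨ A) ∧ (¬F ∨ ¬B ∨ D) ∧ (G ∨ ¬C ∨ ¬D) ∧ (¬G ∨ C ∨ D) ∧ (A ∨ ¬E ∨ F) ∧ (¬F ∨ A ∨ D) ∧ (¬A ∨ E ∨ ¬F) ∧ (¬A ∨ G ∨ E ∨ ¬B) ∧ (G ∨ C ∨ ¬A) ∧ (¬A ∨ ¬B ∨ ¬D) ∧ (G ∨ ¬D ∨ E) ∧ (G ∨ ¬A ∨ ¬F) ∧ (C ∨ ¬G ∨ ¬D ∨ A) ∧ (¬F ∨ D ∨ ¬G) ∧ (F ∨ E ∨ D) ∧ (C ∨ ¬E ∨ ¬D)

Suppose C = False.
Case D = False:
Unit clause (¬G) forces G = False.
Unit clause (¬A) forces A = False.
Unit clause (¬E) forces E = False.
Unit clause (¬F) forces F = False.
But (F) is also a unit clause — contradiction.
So D must be the other value — set D = True.
Unit clause (¬A) forces A = False.
Unit clause (¬E) forces E = False.
Unit clause (G) forces G = True.
But (¬G) is also a unit clause — contradiction.
Neither D = True nor D = False works.
So every satisfying assignment has C = True.

True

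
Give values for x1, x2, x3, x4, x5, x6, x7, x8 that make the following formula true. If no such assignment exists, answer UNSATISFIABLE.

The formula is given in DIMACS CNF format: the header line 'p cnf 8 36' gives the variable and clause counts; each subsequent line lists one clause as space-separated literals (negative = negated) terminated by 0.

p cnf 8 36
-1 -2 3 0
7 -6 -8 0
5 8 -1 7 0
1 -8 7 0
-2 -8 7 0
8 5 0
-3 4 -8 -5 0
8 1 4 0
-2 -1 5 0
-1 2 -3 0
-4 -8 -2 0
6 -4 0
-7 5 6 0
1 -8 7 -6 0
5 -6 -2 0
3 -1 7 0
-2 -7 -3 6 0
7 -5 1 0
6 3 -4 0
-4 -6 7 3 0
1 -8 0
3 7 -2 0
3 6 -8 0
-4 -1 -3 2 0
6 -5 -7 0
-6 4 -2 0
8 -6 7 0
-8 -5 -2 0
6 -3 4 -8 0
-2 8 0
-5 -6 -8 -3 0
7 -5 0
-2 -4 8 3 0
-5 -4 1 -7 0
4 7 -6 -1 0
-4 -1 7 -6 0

x1: True; x2: False; x3: False; x4: True; x5: False; x6: True; x7: True; x8: True

Try x8 = True.
(x1) alone gives x1 = True.
Try x2 = False.
(¬x3) alone gives x3 = False.
(x7) alone gives x7 = True.
(x6) alone gives x6 = True.
Every clause is now satisfied; x4, x5 are unconstrained.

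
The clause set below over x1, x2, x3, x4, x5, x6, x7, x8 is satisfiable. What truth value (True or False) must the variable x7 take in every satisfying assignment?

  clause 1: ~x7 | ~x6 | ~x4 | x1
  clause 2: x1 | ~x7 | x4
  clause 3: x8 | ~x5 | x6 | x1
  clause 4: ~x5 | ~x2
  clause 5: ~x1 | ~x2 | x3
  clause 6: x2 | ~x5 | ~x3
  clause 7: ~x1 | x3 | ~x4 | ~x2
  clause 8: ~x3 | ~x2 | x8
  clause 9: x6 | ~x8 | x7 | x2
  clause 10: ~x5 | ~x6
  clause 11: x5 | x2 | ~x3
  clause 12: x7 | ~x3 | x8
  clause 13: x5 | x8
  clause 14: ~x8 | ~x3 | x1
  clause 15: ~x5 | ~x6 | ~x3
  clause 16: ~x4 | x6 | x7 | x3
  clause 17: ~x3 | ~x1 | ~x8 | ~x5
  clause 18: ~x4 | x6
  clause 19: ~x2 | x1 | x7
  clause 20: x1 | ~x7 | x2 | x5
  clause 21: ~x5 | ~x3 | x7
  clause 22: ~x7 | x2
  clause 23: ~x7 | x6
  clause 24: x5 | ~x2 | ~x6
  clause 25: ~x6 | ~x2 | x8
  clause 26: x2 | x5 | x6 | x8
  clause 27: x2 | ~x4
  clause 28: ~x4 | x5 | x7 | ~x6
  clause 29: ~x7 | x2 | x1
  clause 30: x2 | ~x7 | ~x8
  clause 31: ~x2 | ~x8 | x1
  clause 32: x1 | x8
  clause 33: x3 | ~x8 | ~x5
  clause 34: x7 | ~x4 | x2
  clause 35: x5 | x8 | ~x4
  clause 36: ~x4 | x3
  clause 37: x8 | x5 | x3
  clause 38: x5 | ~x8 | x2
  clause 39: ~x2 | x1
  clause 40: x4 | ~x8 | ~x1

False

Suppose x7 = 1.
From the singleton clause (x2), x2 = 1.
From the singleton clause (~x5), x5 = 0.
From the singleton clause (x8), x8 = 1.
From the singleton clause (x6), x6 = 1.
But (~x6) is also a unit clause — contradiction.
So every satisfying assignment has x7 = False.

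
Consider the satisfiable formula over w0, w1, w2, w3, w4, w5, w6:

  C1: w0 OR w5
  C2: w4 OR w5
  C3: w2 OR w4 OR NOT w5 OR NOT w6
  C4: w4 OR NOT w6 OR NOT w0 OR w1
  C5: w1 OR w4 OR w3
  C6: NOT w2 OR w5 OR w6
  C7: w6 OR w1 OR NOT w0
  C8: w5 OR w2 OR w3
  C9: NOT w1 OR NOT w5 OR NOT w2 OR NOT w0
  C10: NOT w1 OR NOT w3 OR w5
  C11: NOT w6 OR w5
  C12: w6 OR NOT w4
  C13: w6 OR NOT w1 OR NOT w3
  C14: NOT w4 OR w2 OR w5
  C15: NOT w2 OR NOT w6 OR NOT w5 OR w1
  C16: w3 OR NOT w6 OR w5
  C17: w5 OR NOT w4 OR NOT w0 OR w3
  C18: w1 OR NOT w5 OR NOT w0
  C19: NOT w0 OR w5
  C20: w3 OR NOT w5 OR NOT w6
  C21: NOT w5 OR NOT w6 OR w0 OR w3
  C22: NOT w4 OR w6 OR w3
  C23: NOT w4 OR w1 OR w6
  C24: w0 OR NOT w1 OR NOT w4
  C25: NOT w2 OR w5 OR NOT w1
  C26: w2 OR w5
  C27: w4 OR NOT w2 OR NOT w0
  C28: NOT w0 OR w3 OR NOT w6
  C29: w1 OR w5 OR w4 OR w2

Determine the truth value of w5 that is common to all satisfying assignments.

Suppose w5 = false.
Unit clause (w0) forces w0 = true.
But (NOT w0) is also a unit clause — contradiction.
So every satisfying assignment has w5 = True.

True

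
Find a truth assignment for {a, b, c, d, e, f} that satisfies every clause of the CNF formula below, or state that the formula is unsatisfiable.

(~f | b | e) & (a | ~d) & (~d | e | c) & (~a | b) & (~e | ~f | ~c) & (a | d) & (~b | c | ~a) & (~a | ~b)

UNSATISFIABLE

Try a = 1.
(b) alone gives b = 1.
That conflicts with the unit clause (~b).
So a must be the other value — set a = 0.
(~d) alone gives d = 0.
That conflicts with the unit clause (d).
Neither a = 1 nor a = 0 works.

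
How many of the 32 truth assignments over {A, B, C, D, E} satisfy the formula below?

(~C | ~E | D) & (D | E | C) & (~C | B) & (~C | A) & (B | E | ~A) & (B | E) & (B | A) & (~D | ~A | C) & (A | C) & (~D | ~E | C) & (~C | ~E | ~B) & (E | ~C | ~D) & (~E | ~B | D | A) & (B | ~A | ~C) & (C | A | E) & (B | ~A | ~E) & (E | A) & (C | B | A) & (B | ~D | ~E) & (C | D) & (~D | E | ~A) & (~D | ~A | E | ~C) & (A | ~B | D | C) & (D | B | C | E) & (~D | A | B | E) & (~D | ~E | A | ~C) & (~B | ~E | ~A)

There are 2^5 = 32 truth assignments over (A, B, C, D, E).
Split on E. With E = 1, the clauses containing E are satisfied and ~E drops from the rest; 0 of the 2^4 = 16 assignments to the other variables satisfy what remains.
With E = 0, by the same count on the reduced clause set, 1 assignment works.
(One model: A=T, B=T, C=T, D=F, E=F.)
Total: 0 + 1 = 1.

1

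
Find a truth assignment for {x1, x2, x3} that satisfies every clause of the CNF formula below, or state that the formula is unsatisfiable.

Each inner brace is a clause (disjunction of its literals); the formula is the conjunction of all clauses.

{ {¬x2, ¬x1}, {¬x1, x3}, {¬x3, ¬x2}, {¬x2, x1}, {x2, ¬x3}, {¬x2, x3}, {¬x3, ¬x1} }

x1 ↦ False,  x2 ↦ False,  x3 ↦ False

Case x2 = False:
From the singleton clause (¬x3), x3 = False.
From the singleton clause (¬x1), x1 = False.
All clauses are satisfied.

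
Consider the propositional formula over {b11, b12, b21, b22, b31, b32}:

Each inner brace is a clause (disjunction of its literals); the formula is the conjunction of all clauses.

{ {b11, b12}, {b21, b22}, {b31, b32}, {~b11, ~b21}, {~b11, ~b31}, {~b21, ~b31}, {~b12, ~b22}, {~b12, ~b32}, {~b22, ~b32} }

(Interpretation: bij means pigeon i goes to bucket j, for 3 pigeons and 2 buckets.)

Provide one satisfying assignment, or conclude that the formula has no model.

UNSATISFIABLE

Branch on b11: set b11 = 1.
Unit clause (~b21) forces b21 = 0.
Unit clause (b22) forces b22 = 1.
Unit clause (~b31) forces b31 = 0.
Unit clause (b32) forces b32 = 1.
That conflicts with the unit clause (~b32).
That branch fails; take b11 = 0 instead.
Unit clause (b12) forces b12 = 1.
Unit clause (~b22) forces b22 = 0.
Unit clause (b21) forces b21 = 1.
Unit clause (~b31) forces b31 = 0.
Unit clause (b32) forces b32 = 1.
That conflicts with the unit clause (~b32).
Either choice for b11 ends in contradiction.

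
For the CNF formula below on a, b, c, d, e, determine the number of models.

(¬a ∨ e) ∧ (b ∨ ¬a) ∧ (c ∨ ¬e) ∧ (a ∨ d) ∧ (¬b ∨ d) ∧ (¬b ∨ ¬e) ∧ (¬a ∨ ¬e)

There are 2^5 = 32 truth assignments over (a, b, c, d, e).
Split on d. With d = True, the clauses containing d are satisfied and ¬d drops from the rest; 5 of the 2^4 = 16 assignments to the other variables satisfy what remains.
With d = False, by the same count on the reduced clause set, 0 assignments work.
Total: 5 + 0 = 5.

5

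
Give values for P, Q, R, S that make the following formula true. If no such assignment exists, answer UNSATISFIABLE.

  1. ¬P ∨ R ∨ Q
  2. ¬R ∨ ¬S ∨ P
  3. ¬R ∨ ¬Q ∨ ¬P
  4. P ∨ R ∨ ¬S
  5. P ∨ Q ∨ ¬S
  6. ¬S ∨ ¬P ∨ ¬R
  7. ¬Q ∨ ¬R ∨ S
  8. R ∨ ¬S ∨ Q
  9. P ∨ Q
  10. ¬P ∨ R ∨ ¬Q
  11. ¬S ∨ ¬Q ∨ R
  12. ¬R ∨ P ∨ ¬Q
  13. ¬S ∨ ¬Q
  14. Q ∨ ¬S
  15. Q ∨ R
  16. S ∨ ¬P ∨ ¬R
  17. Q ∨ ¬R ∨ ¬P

Suppose P = False.
Unit clause (Q) forces Q = True.
Unit clause (¬R) forces R = False.
Unit clause (¬S) forces S = False.
This assignment satisfies each clause.

P: False; Q: True; R: False; S: False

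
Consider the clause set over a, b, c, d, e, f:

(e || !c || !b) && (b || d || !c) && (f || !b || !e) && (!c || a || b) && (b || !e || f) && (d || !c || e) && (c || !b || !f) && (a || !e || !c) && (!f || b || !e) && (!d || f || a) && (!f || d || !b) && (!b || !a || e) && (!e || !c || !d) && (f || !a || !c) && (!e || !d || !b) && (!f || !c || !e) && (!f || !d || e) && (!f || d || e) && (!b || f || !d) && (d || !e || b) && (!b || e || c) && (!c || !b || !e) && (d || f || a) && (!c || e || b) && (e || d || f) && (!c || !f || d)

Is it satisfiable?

Satisfiable

Case e = false:
Case c = false:
The clause (!b) is unit, so b = false.
Case f = false:
The clause (d) is unit, so d = true.
The clause (a) is unit, so a = true.
Every clause now holds.
A satisfying assignment: a ↦ true,  b ↦ false,  c ↦ false,  d ↦ true,  e ↦ false,  f ↦ false.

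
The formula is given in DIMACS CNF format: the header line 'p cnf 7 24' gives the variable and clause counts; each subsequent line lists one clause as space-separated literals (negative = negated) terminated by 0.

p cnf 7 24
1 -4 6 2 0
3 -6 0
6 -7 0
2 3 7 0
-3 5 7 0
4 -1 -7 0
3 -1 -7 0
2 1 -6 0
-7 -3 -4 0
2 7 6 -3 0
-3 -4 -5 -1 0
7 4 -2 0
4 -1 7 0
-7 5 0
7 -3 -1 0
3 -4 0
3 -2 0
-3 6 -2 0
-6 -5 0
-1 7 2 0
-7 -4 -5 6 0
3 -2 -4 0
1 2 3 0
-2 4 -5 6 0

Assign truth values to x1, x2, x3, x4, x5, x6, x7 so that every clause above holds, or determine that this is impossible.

UNSATISFIABLE

Branch on x3: set x3 = True.
Branch on x6: set x6 = True.
Unit clause (¬x5) forces x5 = False.
Unit clause (x7) forces x7 = True.
But (¬x7) is also a unit clause — contradiction.
So x6 must be the other value — set x6 = False.
Unit clause (¬x7) forces x7 = False.
Unit clause (x5) forces x5 = True.
Unit clause (x2) forces x2 = True.
But (¬x2) is also a unit clause — contradiction.
Neither x6 = True nor x6 = False works.
So x3 must be the other value — set x3 = False.
Unit clause (¬x6) forces x6 = False.
Unit clause (¬x7) forces x7 = False.
Unit clause (x2) forces x2 = True.
But (¬x2) is also a unit clause — contradiction.
Neither x3 = True nor x3 = False works.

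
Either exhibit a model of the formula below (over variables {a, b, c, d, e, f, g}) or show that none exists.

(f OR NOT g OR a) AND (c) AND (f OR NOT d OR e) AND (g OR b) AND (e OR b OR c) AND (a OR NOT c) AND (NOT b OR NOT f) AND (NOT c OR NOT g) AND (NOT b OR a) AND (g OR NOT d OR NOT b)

The clause (c) is unit, so c = true.
The clause (a) is unit, so a = true.
The clause (NOT g) is unit, so g = false.
The clause (b) is unit, so b = true.
The clause (NOT f) is unit, so f = false.
The clause (NOT d) is unit, so d = false.
All clauses hold; e can take either value.

a: true,  b: true,  c: true,  d: false,  e: true,  f: false,  g: false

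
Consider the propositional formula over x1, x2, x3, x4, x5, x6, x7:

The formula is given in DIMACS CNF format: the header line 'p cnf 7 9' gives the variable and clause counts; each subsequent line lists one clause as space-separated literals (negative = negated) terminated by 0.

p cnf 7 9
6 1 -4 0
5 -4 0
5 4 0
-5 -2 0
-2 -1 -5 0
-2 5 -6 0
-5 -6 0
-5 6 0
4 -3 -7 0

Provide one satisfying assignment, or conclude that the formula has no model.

Try x5 = True.
From the singleton clause (¬x2), x2 = False.
From the singleton clause (¬x6), x6 = False.
But (x6) is also a unit clause — contradiction.
Undo x5 and try x5 = False.
From the singleton clause (¬x4), x4 = False.
But (x4) is also a unit clause — contradiction.
Both values of x5 lead to a conflict.

UNSATISFIABLE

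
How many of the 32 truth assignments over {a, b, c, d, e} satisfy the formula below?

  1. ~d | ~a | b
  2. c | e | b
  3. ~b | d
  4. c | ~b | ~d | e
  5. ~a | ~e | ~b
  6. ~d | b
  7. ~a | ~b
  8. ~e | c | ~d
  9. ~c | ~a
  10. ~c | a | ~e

4

There are 2^5 = 32 truth assignments over (a, b, c, d, e).
Split on a. With a = 1, the clauses containing a are satisfied and ~a drops from the rest; 1 of the 2^4 = 16 assignments to the other variables satisfy what remains.
With a = 0, by the same count on the reduced clause set, 3 assignments work.
(One model: a=F, b=F, c=F, d=F, e=T.)
Total: 1 + 3 = 4.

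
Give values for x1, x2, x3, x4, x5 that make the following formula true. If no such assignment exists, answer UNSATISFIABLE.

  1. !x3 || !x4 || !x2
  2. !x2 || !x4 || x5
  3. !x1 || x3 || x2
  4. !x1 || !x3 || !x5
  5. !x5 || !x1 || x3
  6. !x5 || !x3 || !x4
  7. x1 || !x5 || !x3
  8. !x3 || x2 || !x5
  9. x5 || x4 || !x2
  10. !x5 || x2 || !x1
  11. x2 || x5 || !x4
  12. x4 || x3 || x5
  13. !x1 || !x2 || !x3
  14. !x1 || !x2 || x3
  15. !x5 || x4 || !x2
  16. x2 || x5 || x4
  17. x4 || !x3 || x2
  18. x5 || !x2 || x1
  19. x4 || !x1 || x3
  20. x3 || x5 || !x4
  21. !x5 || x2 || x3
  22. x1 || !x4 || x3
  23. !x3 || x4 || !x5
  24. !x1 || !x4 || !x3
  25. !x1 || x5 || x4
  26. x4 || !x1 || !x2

Try x3 = false.
Try x1 = false.
From the singleton clause (!x4), x4 = false.
From the singleton clause (x5), x5 = true.
From the singleton clause (!x2), x2 = false.
But (x2) is also a unit clause — contradiction.
That branch fails; take x1 = true instead.
From the singleton clause (x2), x2 = true.
But (!x2) is also a unit clause — contradiction.
Both values of x1 lead to a conflict.
That branch fails; take x3 = true instead.
Try x4 = false.
From the singleton clause (x2), x2 = true.
From the singleton clause (x5), x5 = true.
But (!x5) is also a unit clause — contradiction.
That branch fails; take x4 = true instead.
From the singleton clause (!x2), x2 = false.
From the singleton clause (!x5), x5 = false.
But (x5) is also a unit clause — contradiction.
Both values of x4 lead to a conflict.
Both values of x3 lead to a conflict.

UNSATISFIABLE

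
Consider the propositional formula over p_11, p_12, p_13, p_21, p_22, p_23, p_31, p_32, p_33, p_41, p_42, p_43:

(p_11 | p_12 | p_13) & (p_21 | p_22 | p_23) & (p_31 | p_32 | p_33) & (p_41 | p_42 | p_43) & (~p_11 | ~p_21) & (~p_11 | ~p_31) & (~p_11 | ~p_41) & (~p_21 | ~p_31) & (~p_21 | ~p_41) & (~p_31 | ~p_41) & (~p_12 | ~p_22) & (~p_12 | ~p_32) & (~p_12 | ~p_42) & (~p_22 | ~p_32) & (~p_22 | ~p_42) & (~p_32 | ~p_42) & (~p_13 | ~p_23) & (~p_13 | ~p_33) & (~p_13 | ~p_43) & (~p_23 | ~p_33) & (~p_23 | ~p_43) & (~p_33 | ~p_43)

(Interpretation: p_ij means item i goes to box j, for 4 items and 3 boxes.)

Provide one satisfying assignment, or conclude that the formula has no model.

UNSATISFIABLE

Branch on p_11: set p_11 = 0.
Branch on p_12: set p_12 = 1.
(~p_22) alone gives p_22 = 0.
(~p_32) alone gives p_32 = 0.
(~p_42) alone gives p_42 = 0.
Branch on p_21: set p_21 = 1.
(~p_31) alone gives p_31 = 0.
(p_33) alone gives p_33 = 1.
(~p_41) alone gives p_41 = 0.
(p_43) alone gives p_43 = 1.
Now (~p_43) is unsatisfied and unit — conflict.
So p_21 must be the other value — set p_21 = 0.
(p_23) alone gives p_23 = 1.
(~p_13) alone gives p_13 = 0.
(~p_33) alone gives p_33 = 0.
(p_31) alone gives p_31 = 1.
(~p_41) alone gives p_41 = 0.
(p_43) alone gives p_43 = 1.
Now (~p_43) is unsatisfied and unit — conflict.
Neither p_21 = 1 nor p_21 = 0 works.
So p_12 must be the other value — set p_12 = 0.
(p_13) alone gives p_13 = 1.
(~p_23) alone gives p_23 = 0.
(~p_33) alone gives p_33 = 0.
(~p_43) alone gives p_43 = 0.
Branch on p_21: set p_21 = 1.
(~p_31) alone gives p_31 = 0.
(p_32) alone gives p_32 = 1.
(~p_41) alone gives p_41 = 0.
(p_42) alone gives p_42 = 1.
Now (~p_42) is unsatisfied and unit — conflict.
So p_21 must be the other value — set p_21 = 0.
(p_22) alone gives p_22 = 1.
(~p_32) alone gives p_32 = 0.
(p_31) alone gives p_31 = 1.
(~p_41) alone gives p_41 = 0.
(p_42) alone gives p_42 = 1.
Now (~p_42) is unsatisfied and unit — conflict.
Neither p_21 = 1 nor p_21 = 0 works.
Neither p_12 = 1 nor p_12 = 0 works.
So p_11 must be the other value — set p_11 = 1.
(~p_21) alone gives p_21 = 0.
(~p_31) alone gives p_31 = 0.
(~p_41) alone gives p_41 = 0.
Branch on p_22: set p_22 = 1.
(~p_12) alone gives p_12 = 0.
(~p_32) alone gives p_32 = 0.
(p_33) alone gives p_33 = 1.
(~p_42) alone gives p_42 = 0.
(p_43) alone gives p_43 = 1.
Now (~p_43) is unsatisfied and unit — conflict.
So p_22 must be the other value — set p_22 = 0.
(p_23) alone gives p_23 = 1.
(~p_13) alone gives p_13 = 0.
(~p_33) alone gives p_33 = 0.
(p_32) alone gives p_32 = 1.
(~p_12) alone gives p_12 = 0.
(~p_42) alone gives p_42 = 0.
(p_43) alone gives p_43 = 1.
Now (~p_43) is unsatisfied and unit — conflict.
Neither p_22 = 1 nor p_22 = 0 works.
Neither p_11 = 1 nor p_11 = 0 works.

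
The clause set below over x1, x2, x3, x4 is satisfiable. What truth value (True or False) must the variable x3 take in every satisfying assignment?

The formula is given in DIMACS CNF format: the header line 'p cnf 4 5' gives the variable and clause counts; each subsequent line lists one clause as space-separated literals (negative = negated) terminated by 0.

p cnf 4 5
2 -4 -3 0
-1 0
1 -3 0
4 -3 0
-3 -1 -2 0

False

Suppose x3 = True.
(¬x1) alone gives x1 = False.
That conflicts with the unit clause (x1).
So every satisfying assignment has x3 = False.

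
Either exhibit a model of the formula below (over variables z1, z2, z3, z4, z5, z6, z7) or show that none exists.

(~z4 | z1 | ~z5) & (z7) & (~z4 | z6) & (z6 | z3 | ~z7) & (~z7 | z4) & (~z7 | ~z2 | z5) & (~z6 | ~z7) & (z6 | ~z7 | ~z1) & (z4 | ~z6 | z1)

The clause (z7) is unit, so z7 = 1.
The clause (z4) is unit, so z4 = 1.
The clause (z6) is unit, so z6 = 1.
That conflicts with the unit clause (~z6).

UNSATISFIABLE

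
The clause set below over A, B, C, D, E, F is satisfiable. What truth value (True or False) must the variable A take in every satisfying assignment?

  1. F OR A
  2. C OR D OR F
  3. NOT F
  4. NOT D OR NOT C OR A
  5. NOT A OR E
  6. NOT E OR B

Suppose A = false.
From the singleton clause (F), F = true.
That conflicts with the unit clause (NOT F).
So every satisfying assignment has A = True.

True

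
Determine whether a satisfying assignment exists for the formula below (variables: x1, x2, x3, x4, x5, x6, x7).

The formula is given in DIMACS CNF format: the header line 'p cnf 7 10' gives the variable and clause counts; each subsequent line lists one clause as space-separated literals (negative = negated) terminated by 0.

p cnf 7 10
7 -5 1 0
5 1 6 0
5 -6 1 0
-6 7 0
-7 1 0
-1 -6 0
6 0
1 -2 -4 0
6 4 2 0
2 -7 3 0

From the singleton clause (x6), x6 = True.
From the singleton clause (x7), x7 = True.
From the singleton clause (x1), x1 = True.
That conflicts with the unit clause (¬x1).
No assignment satisfies every clause.

No, unsatisfiable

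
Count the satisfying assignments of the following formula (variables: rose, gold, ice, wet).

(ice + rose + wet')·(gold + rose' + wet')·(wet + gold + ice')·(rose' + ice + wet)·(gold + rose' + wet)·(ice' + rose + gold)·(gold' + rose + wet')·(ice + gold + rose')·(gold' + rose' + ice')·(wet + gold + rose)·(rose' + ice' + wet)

3

There are 2^4 = 16 truth assignments over (rose, gold, ice, wet).
Split on rose. With rose = 1, the clauses containing rose are satisfied and rose' drops from the rest; 1 of the 2^3 = 8 assignments to the other variables satisfy what remains.
With rose = 0, by the same count on the reduced clause set, 2 assignments work.
Total: 1 + 2 = 3.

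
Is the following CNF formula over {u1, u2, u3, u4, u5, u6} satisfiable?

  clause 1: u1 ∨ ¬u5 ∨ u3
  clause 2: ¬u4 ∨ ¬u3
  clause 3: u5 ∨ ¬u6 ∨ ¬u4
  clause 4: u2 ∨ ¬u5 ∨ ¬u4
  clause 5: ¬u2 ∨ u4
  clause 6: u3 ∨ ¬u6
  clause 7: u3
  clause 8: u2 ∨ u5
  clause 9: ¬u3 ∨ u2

From the singleton clause (u3), u3 = True.
From the singleton clause (¬u4), u4 = False.
From the singleton clause (¬u2), u2 = False.
That conflicts with the unit clause (u2).
No assignment satisfies every clause.

Unsatisfiable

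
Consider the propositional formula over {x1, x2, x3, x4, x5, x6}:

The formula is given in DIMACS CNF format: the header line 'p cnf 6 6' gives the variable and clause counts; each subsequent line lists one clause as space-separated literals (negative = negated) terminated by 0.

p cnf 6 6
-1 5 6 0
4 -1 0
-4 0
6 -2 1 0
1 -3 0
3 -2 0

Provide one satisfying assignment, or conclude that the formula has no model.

The clause (¬x4) is unit, so x4 = False.
The clause (¬x1) is unit, so x1 = False.
The clause (¬x3) is unit, so x3 = False.
The clause (¬x2) is unit, so x2 = False.
All clauses hold; x5, x6 can take either value.

x1: False, x2: False, x3: False, x4: False, x5: False, x6: True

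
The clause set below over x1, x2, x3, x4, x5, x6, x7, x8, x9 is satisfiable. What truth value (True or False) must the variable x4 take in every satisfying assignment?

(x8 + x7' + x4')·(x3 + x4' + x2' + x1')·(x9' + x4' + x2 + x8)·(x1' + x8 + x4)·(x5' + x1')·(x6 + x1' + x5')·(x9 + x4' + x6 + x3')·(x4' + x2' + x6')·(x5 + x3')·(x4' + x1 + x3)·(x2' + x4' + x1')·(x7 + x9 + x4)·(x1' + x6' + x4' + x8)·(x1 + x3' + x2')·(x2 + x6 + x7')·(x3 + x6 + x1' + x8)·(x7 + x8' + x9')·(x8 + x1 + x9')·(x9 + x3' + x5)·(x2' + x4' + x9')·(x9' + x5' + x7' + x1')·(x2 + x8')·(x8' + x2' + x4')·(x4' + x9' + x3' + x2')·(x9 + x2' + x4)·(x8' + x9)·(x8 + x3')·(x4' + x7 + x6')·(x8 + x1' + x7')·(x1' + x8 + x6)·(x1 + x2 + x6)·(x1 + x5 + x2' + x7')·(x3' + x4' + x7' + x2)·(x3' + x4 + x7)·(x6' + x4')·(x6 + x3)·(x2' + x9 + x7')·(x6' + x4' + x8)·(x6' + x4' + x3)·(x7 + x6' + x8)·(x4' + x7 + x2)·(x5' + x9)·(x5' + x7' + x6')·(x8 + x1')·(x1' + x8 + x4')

Suppose x4 = 1.
(x6') alone gives x6 = 0.
(x3) alone gives x3 = 1.
(x9) alone gives x9 = 1.
(x5) alone gives x5 = 1.
(x1') alone gives x1 = 0.
(x2') alone gives x2 = 0.
Now (x2) is unsatisfied and unit — conflict.
So every satisfying assignment has x4 = False.

False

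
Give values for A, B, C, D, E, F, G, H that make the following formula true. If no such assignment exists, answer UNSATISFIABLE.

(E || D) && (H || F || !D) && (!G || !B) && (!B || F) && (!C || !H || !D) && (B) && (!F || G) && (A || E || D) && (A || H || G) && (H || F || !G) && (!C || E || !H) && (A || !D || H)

The clause (B) is unit, so B = true.
The clause (!G) is unit, so G = false.
The clause (F) is unit, so F = true.
But (!F) is also a unit clause — contradiction.

UNSATISFIABLE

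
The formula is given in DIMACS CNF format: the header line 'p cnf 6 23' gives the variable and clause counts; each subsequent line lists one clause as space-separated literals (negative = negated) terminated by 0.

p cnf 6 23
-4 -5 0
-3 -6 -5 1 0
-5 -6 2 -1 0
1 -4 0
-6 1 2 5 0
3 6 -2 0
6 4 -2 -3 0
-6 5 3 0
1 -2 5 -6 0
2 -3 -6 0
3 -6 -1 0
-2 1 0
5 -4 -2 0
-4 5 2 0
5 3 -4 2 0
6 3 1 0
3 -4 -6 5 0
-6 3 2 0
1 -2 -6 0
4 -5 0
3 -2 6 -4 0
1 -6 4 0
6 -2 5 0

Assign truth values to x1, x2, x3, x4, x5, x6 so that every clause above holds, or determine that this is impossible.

x1: True, x2: False, x3: False, x4: False, x5: False, x6: False

Suppose x4 = False.
(¬x5) alone gives x5 = False.
Suppose x6 = False.
(¬x2) alone gives x2 = False.
Suppose x3 = False.
(x1) alone gives x1 = True.
Every clause now holds.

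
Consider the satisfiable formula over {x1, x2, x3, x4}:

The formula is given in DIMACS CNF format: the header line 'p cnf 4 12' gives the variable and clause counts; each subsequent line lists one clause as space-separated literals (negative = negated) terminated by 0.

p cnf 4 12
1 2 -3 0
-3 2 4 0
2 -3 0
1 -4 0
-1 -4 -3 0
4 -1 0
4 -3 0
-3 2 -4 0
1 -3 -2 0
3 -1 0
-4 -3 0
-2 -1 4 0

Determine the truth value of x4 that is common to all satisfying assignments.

False

Suppose x4 = True.
From the singleton clause (x1), x1 = True.
From the singleton clause (¬x3), x3 = False.
But (x3) is also a unit clause — contradiction.
So every satisfying assignment has x4 = False.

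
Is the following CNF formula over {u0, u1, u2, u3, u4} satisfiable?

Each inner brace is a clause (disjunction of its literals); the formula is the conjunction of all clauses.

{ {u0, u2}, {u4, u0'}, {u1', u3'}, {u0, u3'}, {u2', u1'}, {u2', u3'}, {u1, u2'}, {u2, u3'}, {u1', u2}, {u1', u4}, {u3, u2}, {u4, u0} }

Branch on u0: set u0 = 1.
The clause (u4) is unit, so u4 = 1.
Branch on u1: set u1 = 0.
The clause (u2') is unit, so u2 = 0.
The clause (u3') is unit, so u3 = 0.
That conflicts with the unit clause (u3).
That branch fails; take u1 = 1 instead.
The clause (u3') is unit, so u3 = 0.
The clause (u2') is unit, so u2 = 0.
That conflicts with the unit clause (u2).
Neither u1 = 1 nor u1 = 0 works.
That branch fails; take u0 = 0 instead.
The clause (u2) is unit, so u2 = 1.
The clause (u3') is unit, so u3 = 0.
The clause (u1') is unit, so u1 = 0.
That conflicts with the unit clause (u1).
Neither u0 = 1 nor u0 = 0 works.
No assignment satisfies every clause.

No, unsatisfiable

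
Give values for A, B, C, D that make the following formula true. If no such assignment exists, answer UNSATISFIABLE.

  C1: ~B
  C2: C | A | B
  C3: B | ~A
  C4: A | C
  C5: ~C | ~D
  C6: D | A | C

A ↦ 0, B ↦ 0, C ↦ 1, D ↦ 0

From the singleton clause (~B), B = 0.
From the singleton clause (~A), A = 0.
From the singleton clause (C), C = 1.
From the singleton clause (~D), D = 0.
All clauses are satisfied.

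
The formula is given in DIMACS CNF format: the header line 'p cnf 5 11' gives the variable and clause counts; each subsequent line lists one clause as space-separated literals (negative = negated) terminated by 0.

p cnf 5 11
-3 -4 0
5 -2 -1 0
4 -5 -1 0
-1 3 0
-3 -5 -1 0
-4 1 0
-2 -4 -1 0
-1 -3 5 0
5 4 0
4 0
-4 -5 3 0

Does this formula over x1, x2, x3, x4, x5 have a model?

From the singleton clause (x4), x4 = True.
From the singleton clause (¬x3), x3 = False.
From the singleton clause (¬x1), x1 = False.
That conflicts with the unit clause (x1).
No assignment satisfies every clause.

Unsatisfiable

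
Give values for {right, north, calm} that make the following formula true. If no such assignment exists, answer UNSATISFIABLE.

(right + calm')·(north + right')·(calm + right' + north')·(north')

right: 0, north: 0, calm: 0

The clause (north') is unit, so north = 0.
The clause (right') is unit, so right = 0.
The clause (calm') is unit, so calm = 0.
This assignment satisfies each clause.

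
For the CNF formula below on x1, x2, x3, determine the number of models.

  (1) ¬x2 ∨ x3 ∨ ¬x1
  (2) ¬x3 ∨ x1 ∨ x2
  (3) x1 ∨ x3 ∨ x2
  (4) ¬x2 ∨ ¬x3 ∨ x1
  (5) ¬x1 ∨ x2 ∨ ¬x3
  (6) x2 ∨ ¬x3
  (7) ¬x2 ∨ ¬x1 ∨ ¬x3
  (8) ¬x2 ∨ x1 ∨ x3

There are 2^3 = 8 truth assignments over (x1, x2, x3).
Check each against the 8 clauses (columns in the order x1, x2, x3):
  F F F  ✗ fails (x1 ∨ x3 ∨ x2)
  F F T  ✗ fails (¬x3 ∨ x1 ∨ x2)
  F T F  ✗ fails (¬x2 ∨ x1 ∨ x3)
  F T T  ✗ fails (¬x2 ∨ ¬x3 ∨ x1)
  T F F  ✓ satisfies all
  T F T  ✗ fails (¬x1 ∨ x2 ∨ ¬x3)
  T T F  ✗ fails (¬x2 ∨ x3 ∨ ¬x1)
  T T T  ✗ fails (¬x2 ∨ ¬x1 ∨ ¬x3)
1 of the 8 rows is a model.

1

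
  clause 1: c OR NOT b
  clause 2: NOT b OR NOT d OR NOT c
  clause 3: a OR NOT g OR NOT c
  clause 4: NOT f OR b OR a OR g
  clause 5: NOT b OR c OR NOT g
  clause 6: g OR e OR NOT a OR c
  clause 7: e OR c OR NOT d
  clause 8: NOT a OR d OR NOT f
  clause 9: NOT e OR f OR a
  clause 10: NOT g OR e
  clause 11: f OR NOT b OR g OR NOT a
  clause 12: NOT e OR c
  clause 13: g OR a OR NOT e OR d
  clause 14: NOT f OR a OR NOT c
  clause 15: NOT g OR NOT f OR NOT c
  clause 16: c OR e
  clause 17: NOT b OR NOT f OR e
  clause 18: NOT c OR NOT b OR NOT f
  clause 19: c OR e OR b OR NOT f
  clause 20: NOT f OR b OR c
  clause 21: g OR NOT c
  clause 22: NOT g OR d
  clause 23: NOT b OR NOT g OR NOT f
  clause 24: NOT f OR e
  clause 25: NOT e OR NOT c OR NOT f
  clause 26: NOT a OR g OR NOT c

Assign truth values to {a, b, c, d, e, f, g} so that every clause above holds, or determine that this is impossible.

Case c = true:
(g) alone gives g = true.
(a) alone gives a = true.
(e) alone gives e = true.
(NOT f) alone gives f = false.
(d) alone gives d = true.
(NOT b) alone gives b = false.
All clauses are satisfied.

a ↦ true; b ↦ false; c ↦ true; d ↦ true; e ↦ true; f ↦ false; g ↦ true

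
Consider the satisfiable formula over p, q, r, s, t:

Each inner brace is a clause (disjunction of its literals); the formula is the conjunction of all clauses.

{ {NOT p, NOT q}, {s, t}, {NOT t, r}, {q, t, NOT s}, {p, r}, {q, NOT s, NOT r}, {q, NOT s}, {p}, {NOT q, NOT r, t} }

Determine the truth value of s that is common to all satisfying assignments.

False

Suppose s = true.
(q) alone gives q = true.
(NOT p) alone gives p = false.
But (p) is also a unit clause — contradiction.
So every satisfying assignment has s = False.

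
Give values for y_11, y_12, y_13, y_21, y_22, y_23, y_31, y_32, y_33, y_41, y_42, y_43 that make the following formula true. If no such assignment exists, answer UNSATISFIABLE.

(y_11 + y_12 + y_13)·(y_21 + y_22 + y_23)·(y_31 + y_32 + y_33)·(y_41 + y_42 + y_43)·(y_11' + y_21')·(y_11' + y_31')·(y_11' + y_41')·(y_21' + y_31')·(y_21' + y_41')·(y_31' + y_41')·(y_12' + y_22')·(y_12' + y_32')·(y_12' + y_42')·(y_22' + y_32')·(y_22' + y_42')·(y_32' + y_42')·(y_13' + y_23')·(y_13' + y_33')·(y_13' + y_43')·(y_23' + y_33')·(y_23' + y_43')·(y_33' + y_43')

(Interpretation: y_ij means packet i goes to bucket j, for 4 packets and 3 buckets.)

UNSATISFIABLE

Case y_11 = 0:
Case y_12 = 1:
The clause (y_22') is unit, so y_22 = 0.
The clause (y_32') is unit, so y_32 = 0.
The clause (y_42') is unit, so y_42 = 0.
Case y_21 = 1:
The clause (y_31') is unit, so y_31 = 0.
The clause (y_33) is unit, so y_33 = 1.
The clause (y_41') is unit, so y_41 = 0.
The clause (y_43) is unit, so y_43 = 1.
Now (y_43') is unsatisfied and unit — conflict.
That branch fails; take y_21 = 0 instead.
The clause (y_23) is unit, so y_23 = 1.
The clause (y_13') is unit, so y_13 = 0.
The clause (y_33') is unit, so y_33 = 0.
The clause (y_31) is unit, so y_31 = 1.
The clause (y_41') is unit, so y_41 = 0.
The clause (y_43) is unit, so y_43 = 1.
Now (y_43') is unsatisfied and unit — conflict.
Neither y_21 = 1 nor y_21 = 0 works.
That branch fails; take y_12 = 0 instead.
The clause (y_13) is unit, so y_13 = 1.
The clause (y_23') is unit, so y_23 = 0.
The clause (y_33') is unit, so y_33 = 0.
The clause (y_43') is unit, so y_43 = 0.
Case y_21 = 1:
The clause (y_31') is unit, so y_31 = 0.
The clause (y_32) is unit, so y_32 = 1.
The clause (y_41') is unit, so y_41 = 0.
The clause (y_42) is unit, so y_42 = 1.
Now (y_42') is unsatisfied and unit — conflict.
That branch fails; take y_21 = 0 instead.
The clause (y_22) is unit, so y_22 = 1.
The clause (y_32') is unit, so y_32 = 0.
The clause (y_31) is unit, so y_31 = 1.
The clause (y_41') is unit, so y_41 = 0.
The clause (y_42) is unit, so y_42 = 1.
Now (y_42') is unsatisfied and unit — conflict.
Neither y_21 = 1 nor y_21 = 0 works.
Neither y_12 = 1 nor y_12 = 0 works.
That branch fails; take y_11 = 1 instead.
The clause (y_21') is unit, so y_21 = 0.
The clause (y_31') is unit, so y_31 = 0.
The clause (y_41') is unit, so y_41 = 0.
Case y_22 = 1:
The clause (y_12') is unit, so y_12 = 0.
The clause (y_32') is unit, so y_32 = 0.
The clause (y_33) is unit, so y_33 = 1.
The clause (y_42') is unit, so y_42 = 0.
The clause (y_43) is unit, so y_43 = 1.
Now (y_43') is unsatisfied and unit — conflict.
That branch fails; take y_22 = 0 instead.
The clause (y_23) is unit, so y_23 = 1.
The clause (y_13') is unit, so y_13 = 0.
The clause (y_33') is unit, so y_33 = 0.
The clause (y_32) is unit, so y_32 = 1.
The clause (y_12') is unit, so y_12 = 0.
The clause (y_42') is unit, so y_42 = 0.
The clause (y_43) is unit, so y_43 = 1.
Now (y_43') is unsatisfied and unit — conflict.
Neither y_22 = 1 nor y_22 = 0 works.
Neither y_11 = 1 nor y_11 = 0 works.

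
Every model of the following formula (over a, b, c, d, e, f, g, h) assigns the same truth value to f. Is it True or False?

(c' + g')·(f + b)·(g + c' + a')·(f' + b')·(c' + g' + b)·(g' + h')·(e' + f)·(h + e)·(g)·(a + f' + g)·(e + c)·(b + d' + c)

True

Suppose f = 0.
The clause (b) is unit, so b = 1.
The clause (e') is unit, so e = 0.
The clause (h) is unit, so h = 1.
The clause (g') is unit, so g = 0.
That conflicts with the unit clause (g).
So every satisfying assignment has f = True.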